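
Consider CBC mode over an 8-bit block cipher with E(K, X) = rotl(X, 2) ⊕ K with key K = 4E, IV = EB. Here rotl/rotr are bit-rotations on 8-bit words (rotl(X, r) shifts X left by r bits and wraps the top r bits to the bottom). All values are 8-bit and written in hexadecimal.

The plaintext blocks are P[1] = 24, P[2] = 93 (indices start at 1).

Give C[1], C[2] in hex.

CBC encryption: C_i = E(K, P_i ⊕ C_{i−1}), with C_{0} = IV.
C[1]: P[1] ⊕ EB = CF; E(K, CF) = 71.
C[2]: P[2] ⊕ 71 = E2; E(K, E2) = C5.

C[1] = 71, C[2] = C5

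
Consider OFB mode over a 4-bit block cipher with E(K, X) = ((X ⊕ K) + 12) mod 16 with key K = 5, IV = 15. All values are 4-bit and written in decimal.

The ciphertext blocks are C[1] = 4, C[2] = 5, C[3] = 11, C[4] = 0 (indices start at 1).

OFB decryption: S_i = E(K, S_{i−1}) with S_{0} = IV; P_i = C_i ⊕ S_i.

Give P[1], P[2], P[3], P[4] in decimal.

P[1] = 2, P[2] = 10, P[3] = 13, P[4] = 15

P[1]: S = E(K, 15) = 6; 4 ⊕ 6 = 2.
P[2]: S = E(K, 6) = 15; 5 ⊕ 15 = 10.
P[3]: S = E(K, 15) = 6; 11 ⊕ 6 = 13.
P[4]: S = E(K, 6) = 15; 0 ⊕ 15 = 15.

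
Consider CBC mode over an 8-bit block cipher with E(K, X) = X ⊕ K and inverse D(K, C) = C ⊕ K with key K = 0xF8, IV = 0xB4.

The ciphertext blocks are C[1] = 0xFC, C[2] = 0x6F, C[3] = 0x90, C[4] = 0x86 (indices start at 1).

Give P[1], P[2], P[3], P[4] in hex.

P[1] = 0xB0, P[2] = 0x6B, P[3] = 0x07, P[4] = 0xEE

CBC decryption: P_i = D(K, C_i) ⊕ C_{i−1}, with C_{0} = IV.
P[1]: D(K, 0xFC) = 0x04; 0x04 ⊕ 0xB4 = 0xB0.
P[2]: D(K, 0x6F) = 0x97; 0x97 ⊕ 0xFC = 0x6B.
P[3]: D(K, 0x90) = 0x68; 0x68 ⊕ 0x6F = 0x07.
P[4]: D(K, 0x86) = 0x7E; 0x7E ⊕ 0x90 = 0xEE.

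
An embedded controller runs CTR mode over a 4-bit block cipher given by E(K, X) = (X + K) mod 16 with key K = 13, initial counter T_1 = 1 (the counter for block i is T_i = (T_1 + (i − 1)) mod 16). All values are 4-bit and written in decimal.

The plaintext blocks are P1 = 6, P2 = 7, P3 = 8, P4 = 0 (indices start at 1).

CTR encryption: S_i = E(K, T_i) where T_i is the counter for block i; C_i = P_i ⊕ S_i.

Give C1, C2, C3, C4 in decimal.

C1: T = 1, S = E(K, T) = 14; 6 ⊕ 14 = 8.
C2: T = 2, S = E(K, T) = 15; 7 ⊕ 15 = 8.
C3: T = 3, S = E(K, T) = 0; 8 ⊕ 0 = 8.
C4: T = 4, S = E(K, T) = 1; 0 ⊕ 1 = 1.

C1 = 8, C2 = 8, C3 = 8, C4 = 1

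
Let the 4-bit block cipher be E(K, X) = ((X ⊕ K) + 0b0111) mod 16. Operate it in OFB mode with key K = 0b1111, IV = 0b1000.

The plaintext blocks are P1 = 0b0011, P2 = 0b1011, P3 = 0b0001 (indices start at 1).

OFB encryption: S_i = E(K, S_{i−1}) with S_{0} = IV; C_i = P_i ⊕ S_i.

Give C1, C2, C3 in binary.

C1: S = E(K, 0b1000) = 0b1110; 0b0011 ⊕ 0b1110 = 0b1101.
C2: S = E(K, 0b1110) = 0b1000; 0b1011 ⊕ 0b1000 = 0b0011.
C3: S = E(K, 0b1000) = 0b1110; 0b0001 ⊕ 0b1110 = 0b1111.

C1 = 0b1101, C2 = 0b0011, C3 = 0b1111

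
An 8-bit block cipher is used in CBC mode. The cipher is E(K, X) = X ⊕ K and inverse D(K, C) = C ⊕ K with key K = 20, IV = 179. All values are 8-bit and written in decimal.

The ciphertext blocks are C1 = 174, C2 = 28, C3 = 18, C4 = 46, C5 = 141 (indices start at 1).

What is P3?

P3 = 26

CBC decryption: P_i = D(K, C_i) ⊕ C_{i−1}, with C_{0} = IV.
P3: D(K, 18) = 6; 6 ⊕ 28 = 26.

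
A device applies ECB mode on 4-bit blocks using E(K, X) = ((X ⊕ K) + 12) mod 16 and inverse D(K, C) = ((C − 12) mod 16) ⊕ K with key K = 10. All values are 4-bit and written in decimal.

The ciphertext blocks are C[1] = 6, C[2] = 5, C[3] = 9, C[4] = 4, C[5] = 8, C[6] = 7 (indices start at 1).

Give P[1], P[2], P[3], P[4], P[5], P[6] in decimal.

ECB decryption: P_i = D(K, C_i).
P[1]: D(K, 6) = 0.
P[2]: D(K, 5) = 3.
P[3]: D(K, 9) = 7.
P[4]: D(K, 4) = 2.
P[5]: D(K, 8) = 6.
P[6]: D(K, 7) = 1.

P[1] = 0, P[2] = 3, P[3] = 7, P[4] = 2, P[5] = 6, P[6] = 1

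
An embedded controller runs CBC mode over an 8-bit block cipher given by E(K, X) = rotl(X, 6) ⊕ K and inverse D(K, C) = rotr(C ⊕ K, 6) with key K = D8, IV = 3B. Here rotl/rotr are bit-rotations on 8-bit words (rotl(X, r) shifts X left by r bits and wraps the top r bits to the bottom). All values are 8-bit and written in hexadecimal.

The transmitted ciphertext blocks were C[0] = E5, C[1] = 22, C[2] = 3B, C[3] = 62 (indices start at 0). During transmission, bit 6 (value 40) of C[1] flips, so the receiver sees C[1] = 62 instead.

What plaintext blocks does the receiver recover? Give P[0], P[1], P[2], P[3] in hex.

CBC decryption: P_i = D(K, C_i) ⊕ C_{i−1}, with C_{−1} = IV.
Only C[1] changed, to 62. In CBC, a change in C_i garbles P_i and flips the same bit in P_{i+1}. Decrypting the received ciphertext:
P[0]: D(K, E5) = F4; F4 ⊕ 3B = CF.
P[1]: D(K, 62) = EA; EA ⊕ E5 = 0F.
P[2]: D(K, 3B) = 8F; 8F ⊕ 62 = ED.
P[3]: D(K, 62) = EA; EA ⊕ 3B = D1.
Blocks that differ from the original plaintext: P[1], P[2].

P[0] = CF, P[1] = 0F, P[2] = ED, P[3] = D1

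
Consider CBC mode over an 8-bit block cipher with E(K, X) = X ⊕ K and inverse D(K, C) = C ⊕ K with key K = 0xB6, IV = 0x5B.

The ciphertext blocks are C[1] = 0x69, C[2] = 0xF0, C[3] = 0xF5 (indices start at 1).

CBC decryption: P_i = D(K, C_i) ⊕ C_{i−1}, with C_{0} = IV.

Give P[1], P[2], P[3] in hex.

P[1]: D(K, 0x69) = 0xDF; 0xDF ⊕ 0x5B = 0x84.
P[2]: D(K, 0xF0) = 0x46; 0x46 ⊕ 0x69 = 0x2F.
P[3]: D(K, 0xF5) = 0x43; 0x43 ⊕ 0xF0 = 0xB3.

P[1] = 0x84, P[2] = 0x2F, P[3] = 0xB3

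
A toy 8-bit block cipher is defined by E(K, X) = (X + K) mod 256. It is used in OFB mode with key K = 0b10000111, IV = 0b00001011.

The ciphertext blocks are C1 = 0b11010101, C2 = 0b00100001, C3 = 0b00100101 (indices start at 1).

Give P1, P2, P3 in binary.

P1 = 0b01000111, P2 = 0b00111000, P3 = 0b10000101

OFB decryption: S_i = E(K, S_{i−1}) with S_{0} = IV; P_i = C_i ⊕ S_i.
P1: S = E(K, 0b00001011) = 0b10010010; 0b11010101 ⊕ 0b10010010 = 0b01000111.
P2: S = E(K, 0b10010010) = 0b00011001; 0b00100001 ⊕ 0b00011001 = 0b00111000.
P3: S = E(K, 0b00011001) = 0b10100000; 0b00100101 ⊕ 0b10100000 = 0b10000101.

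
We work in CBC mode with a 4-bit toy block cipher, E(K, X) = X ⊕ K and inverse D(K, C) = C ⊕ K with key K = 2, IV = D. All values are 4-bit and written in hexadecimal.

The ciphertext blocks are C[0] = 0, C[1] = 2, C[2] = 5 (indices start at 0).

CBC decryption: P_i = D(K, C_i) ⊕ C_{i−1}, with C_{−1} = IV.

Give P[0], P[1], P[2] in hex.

P[0] = F, P[1] = 0, P[2] = 5

P[0]: D(K, 0) = 2; 2 ⊕ D = F.
P[1]: D(K, 2) = 0; 0 ⊕ 0 = 0.
P[2]: D(K, 5) = 7; 7 ⊕ 2 = 5.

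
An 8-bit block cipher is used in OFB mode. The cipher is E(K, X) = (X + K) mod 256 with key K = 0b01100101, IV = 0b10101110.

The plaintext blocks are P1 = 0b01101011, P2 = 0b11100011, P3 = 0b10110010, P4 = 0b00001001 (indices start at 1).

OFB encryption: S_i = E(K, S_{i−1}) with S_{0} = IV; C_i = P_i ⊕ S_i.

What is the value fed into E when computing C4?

0b11011101

C1: S = E(K, 0b10101110) = 0b00010011; 0b01101011 ⊕ 0b00010011 = 0b01111000.
C2: S = E(K, 0b00010011) = 0b01111000; 0b11100011 ⊕ 0b01111000 = 0b10011011.
C3: S = E(K, 0b01111000) = 0b11011101; 0b10110010 ⊕ 0b11011101 = 0b01101111.
C4: S = E(K, 0b11011101) = 0b01000010; 0b00001001 ⊕ 0b01000010 = 0b01001011.
So the input to E for block 4 is 0b11011101.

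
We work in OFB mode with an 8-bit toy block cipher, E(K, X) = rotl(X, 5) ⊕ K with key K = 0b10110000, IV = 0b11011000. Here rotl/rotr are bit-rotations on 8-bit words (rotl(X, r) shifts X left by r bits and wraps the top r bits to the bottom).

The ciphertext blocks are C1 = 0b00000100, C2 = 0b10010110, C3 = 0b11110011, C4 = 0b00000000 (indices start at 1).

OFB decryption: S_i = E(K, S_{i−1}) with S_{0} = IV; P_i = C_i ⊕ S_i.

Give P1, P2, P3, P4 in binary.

P1: S = E(K, 0b11011000) = 0b10101011; 0b00000100 ⊕ 0b10101011 = 0b10101111.
P2: S = E(K, 0b10101011) = 0b11000101; 0b10010110 ⊕ 0b11000101 = 0b01010011.
P3: S = E(K, 0b11000101) = 0b00001000; 0b11110011 ⊕ 0b00001000 = 0b11111011.
P4: S = E(K, 0b00001000) = 0b10110001; 0b00000000 ⊕ 0b10110001 = 0b10110001.

P1 = 0b10101111, P2 = 0b01010011, P3 = 0b11111011, P4 = 0b10110001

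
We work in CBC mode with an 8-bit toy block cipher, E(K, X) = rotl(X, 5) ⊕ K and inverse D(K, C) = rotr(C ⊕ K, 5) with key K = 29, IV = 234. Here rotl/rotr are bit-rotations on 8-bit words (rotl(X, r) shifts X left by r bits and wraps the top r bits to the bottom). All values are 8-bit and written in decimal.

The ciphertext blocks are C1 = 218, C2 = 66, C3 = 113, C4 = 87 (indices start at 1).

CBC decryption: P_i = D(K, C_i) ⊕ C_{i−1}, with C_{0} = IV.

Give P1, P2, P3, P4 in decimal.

P1 = 212, P2 = 32, P3 = 33, P4 = 35

P1: D(K, 218) = 62; 62 ⊕ 234 = 212.
P2: D(K, 66) = 250; 250 ⊕ 218 = 32.
P3: D(K, 113) = 99; 99 ⊕ 66 = 33.
P4: D(K, 87) = 82; 82 ⊕ 113 = 35.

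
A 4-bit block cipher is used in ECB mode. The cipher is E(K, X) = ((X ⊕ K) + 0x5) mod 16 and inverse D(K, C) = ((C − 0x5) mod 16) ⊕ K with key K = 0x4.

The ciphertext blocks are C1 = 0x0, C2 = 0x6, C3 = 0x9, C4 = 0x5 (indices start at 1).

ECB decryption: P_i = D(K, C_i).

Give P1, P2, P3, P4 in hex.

P1 = 0xF, P2 = 0x5, P3 = 0x0, P4 = 0x4

P1: D(K, 0x0) = 0xF.
P2: D(K, 0x6) = 0x5.
P3: D(K, 0x9) = 0x0.
P4: D(K, 0x5) = 0x4.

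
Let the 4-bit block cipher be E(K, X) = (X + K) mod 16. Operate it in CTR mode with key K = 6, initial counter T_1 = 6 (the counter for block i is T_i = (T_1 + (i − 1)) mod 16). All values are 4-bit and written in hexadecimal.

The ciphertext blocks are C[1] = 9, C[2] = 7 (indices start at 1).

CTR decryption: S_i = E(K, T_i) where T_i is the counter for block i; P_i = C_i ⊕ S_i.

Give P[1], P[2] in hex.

P[1]: T = 6, S = E(K, T) = C; 9 ⊕ C = 5.
P[2]: T = 7, S = E(K, T) = D; 7 ⊕ D = A.

P[1] = 5, P[2] = A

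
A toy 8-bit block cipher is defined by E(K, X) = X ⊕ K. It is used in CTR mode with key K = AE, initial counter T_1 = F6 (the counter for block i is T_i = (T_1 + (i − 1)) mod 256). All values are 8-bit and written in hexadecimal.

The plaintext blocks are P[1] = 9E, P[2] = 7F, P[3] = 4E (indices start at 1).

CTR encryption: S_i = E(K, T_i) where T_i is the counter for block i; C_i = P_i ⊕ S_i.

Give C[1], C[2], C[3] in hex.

C[1] = C6, C[2] = 26, C[3] = 18

C[1]: T = F6, S = E(K, T) = 58; 9E ⊕ 58 = C6.
C[2]: T = F7, S = E(K, T) = 59; 7F ⊕ 59 = 26.
C[3]: T = F8, S = E(K, T) = 56; 4E ⊕ 56 = 18.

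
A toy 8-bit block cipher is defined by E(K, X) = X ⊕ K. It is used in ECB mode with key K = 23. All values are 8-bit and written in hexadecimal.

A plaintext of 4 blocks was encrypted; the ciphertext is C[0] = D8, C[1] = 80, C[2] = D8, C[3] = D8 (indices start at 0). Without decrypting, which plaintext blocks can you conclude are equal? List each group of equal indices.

P[0] = P[2] = P[3]

ECB encrypts each block independently with the same key, so equal ciphertext blocks imply equal plaintext blocks.
C[0] = C[2] = C[3] = D8, so P[0] = P[2] = P[3].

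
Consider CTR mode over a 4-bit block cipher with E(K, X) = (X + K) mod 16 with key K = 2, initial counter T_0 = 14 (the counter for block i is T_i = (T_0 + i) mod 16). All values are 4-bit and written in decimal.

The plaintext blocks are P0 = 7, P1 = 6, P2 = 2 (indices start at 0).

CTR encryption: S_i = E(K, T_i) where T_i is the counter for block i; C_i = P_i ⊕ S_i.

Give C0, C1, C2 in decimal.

C0 = 7, C1 = 7, C2 = 0

C0: T = 14, S = E(K, T) = 0; 7 ⊕ 0 = 7.
C1: T = 15, S = E(K, T) = 1; 6 ⊕ 1 = 7.
C2: T = 0, S = E(K, T) = 2; 2 ⊕ 2 = 0.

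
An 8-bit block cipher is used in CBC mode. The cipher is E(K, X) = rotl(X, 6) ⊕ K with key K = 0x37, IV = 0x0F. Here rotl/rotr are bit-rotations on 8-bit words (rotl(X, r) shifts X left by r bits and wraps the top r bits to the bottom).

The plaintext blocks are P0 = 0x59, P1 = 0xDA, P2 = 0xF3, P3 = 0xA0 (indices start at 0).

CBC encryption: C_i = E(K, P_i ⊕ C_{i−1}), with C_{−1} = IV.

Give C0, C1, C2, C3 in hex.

C0: P0 ⊕ 0x0F = 0x56; E(K, 0x56) = 0xA2.
C1: P1 ⊕ 0xA2 = 0x78; E(K, 0x78) = 0x29.
C2: P2 ⊕ 0x29 = 0xDA; E(K, 0xDA) = 0x81.
C3: P3 ⊕ 0x81 = 0x21; E(K, 0x21) = 0x7F.

C0 = 0xA2, C1 = 0x29, C2 = 0x81, C3 = 0x7F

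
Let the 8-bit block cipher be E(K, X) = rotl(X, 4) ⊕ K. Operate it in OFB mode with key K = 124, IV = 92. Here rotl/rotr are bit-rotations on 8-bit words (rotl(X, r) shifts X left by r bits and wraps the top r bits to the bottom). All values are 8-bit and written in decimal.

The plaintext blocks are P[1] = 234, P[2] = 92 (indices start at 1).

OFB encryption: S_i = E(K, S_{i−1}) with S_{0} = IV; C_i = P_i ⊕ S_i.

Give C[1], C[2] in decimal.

C[1] = 83, C[2] = 187

C[1]: S = E(K, 92) = 185; 234 ⊕ 185 = 83.
C[2]: S = E(K, 185) = 231; 92 ⊕ 231 = 187.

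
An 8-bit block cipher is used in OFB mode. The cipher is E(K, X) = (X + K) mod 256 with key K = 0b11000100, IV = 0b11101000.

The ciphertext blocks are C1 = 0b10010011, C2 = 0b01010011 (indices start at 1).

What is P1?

OFB decryption: S_i = E(K, S_{i−1}) with S_{0} = IV; P_i = C_i ⊕ S_i.
P1: S = E(K, 0b11101000) = 0b10101100; 0b10010011 ⊕ 0b10101100 = 0b00111111.

P1 = 0b00111111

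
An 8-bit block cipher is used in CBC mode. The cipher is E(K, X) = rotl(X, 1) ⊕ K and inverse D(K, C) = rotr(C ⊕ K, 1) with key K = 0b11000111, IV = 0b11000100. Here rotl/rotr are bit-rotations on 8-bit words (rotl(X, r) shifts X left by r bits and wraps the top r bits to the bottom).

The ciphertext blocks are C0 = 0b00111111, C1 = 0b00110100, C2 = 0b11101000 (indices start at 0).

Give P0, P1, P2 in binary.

P0 = 0b10111000, P1 = 0b11000110, P2 = 0b10100011

CBC decryption: P_i = D(K, C_i) ⊕ C_{i−1}, with C_{−1} = IV.
P0: D(K, 0b00111111) = 0b01111100; 0b01111100 ⊕ 0b11000100 = 0b10111000.
P1: D(K, 0b00110100) = 0b11111001; 0b11111001 ⊕ 0b00111111 = 0b11000110.
P2: D(K, 0b11101000) = 0b10010111; 0b10010111 ⊕ 0b00110100 = 0b10100011.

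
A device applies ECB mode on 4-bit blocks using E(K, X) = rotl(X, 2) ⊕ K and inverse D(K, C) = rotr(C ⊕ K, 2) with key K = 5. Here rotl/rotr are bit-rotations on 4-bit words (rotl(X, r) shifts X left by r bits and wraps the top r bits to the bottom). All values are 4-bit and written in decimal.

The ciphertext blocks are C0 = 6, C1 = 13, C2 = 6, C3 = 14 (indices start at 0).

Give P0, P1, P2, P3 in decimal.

ECB decryption: P_i = D(K, C_i).
P0: D(K, 6) = 12.
P1: D(K, 13) = 2.
P2: D(K, 6) = 12.
P3: D(K, 14) = 14.

P0 = 12, P1 = 2, P2 = 12, P3 = 14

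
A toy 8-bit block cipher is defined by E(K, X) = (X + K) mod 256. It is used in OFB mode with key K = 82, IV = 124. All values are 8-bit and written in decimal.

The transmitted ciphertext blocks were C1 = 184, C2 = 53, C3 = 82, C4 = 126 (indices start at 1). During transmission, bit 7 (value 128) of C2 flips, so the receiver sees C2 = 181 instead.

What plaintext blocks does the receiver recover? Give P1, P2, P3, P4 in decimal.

P1 = 118, P2 = 149, P3 = 32, P4 = 186

OFB decryption: S_i = E(K, S_{i−1}) with S_{0} = IV; P_i = C_i ⊕ S_i.
Only C2 changed, to 181. In OFB, a change in C_i flips the same bit in P_i only; the keystream is unaffected. Decrypting the received ciphertext:
P1: S = E(K, 124) = 206; 184 ⊕ 206 = 118.
P2: S = E(K, 206) = 32; 181 ⊕ 32 = 149.
P3: S = E(K, 32) = 114; 82 ⊕ 114 = 32.
P4: S = E(K, 114) = 196; 126 ⊕ 196 = 186.
Blocks that differ from the original plaintext: P2.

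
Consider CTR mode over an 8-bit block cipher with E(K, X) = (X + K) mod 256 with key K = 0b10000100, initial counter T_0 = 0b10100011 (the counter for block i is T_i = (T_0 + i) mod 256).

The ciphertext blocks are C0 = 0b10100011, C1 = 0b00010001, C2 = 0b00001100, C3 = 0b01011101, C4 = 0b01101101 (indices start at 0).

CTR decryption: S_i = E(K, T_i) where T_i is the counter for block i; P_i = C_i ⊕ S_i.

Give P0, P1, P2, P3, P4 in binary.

P0 = 0b10000100, P1 = 0b00111001, P2 = 0b00100101, P3 = 0b01110111, P4 = 0b01000110

P0: T = 0b10100011, S = E(K, T) = 0b00100111; 0b10100011 ⊕ 0b00100111 = 0b10000100.
P1: T = 0b10100100, S = E(K, T) = 0b00101000; 0b00010001 ⊕ 0b00101000 = 0b00111001.
P2: T = 0b10100101, S = E(K, T) = 0b00101001; 0b00001100 ⊕ 0b00101001 = 0b00100101.
P3: T = 0b10100110, S = E(K, T) = 0b00101010; 0b01011101 ⊕ 0b00101010 = 0b01110111.
P4: T = 0b10100111, S = E(K, T) = 0b00101011; 0b01101101 ⊕ 0b00101011 = 0b01000110.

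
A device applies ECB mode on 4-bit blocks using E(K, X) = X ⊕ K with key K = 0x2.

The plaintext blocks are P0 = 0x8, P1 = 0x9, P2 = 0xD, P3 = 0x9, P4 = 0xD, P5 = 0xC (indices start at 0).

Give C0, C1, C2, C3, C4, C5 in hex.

ECB encryption: C_i = E(K, P_i).
C0: E(K, 0x8) = 0xA.
C1: E(K, 0x9) = 0xB.
C2: E(K, 0xD) = 0xF.
C3: E(K, 0x9) = 0xB.
C4: E(K, 0xD) = 0xF.
C5: E(K, 0xC) = 0xE.

C0 = 0xA, C1 = 0xB, C2 = 0xF, C3 = 0xB, C4 = 0xF, C5 = 0xE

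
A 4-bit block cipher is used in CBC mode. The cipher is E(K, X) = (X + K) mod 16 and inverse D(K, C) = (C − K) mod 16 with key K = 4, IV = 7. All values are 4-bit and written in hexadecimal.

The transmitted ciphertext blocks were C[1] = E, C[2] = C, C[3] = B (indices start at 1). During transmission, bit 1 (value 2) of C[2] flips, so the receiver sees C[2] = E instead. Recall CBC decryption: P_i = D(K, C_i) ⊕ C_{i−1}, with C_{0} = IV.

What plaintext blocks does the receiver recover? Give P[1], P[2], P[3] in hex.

Only C[2] changed, to E. In CBC, a change in C_i garbles P_i and flips the same bit in P_{i+1}. Decrypting the received ciphertext:
P[1]: D(K, E) = A; A ⊕ 7 = D.
P[2]: D(K, E) = A; A ⊕ E = 4.
P[3]: D(K, B) = 7; 7 ⊕ E = 9.
Blocks that differ from the original plaintext: P[2], P[3].

P[1] = D, P[2] = 4, P[3] = 9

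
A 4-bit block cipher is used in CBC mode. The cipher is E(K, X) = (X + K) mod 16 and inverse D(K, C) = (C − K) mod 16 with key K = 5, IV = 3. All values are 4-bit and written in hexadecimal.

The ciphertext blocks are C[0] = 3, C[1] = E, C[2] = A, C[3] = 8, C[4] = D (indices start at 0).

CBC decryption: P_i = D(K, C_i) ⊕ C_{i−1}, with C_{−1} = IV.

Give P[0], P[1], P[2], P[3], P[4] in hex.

P[0]: D(K, 3) = E; E ⊕ 3 = D.
P[1]: D(K, E) = 9; 9 ⊕ 3 = A.
P[2]: D(K, A) = 5; 5 ⊕ E = B.
P[3]: D(K, 8) = 3; 3 ⊕ A = 9.
P[4]: D(K, D) = 8; 8 ⊕ 8 = 0.

P[0] = D, P[1] = A, P[2] = B, P[3] = 9, P[4] = 0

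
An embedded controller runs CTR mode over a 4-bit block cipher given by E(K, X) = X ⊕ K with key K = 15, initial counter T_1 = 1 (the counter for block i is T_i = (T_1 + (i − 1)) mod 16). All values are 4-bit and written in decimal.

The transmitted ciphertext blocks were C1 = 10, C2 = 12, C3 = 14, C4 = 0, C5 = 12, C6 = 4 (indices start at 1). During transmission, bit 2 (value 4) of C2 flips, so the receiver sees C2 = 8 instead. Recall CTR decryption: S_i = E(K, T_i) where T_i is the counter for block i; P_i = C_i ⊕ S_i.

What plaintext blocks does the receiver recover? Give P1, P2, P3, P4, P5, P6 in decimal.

Only C2 changed, to 8. In CTR, a change in C_i flips the same bit in P_i only; the keystream is unaffected. Decrypting the received ciphertext:
P1: T = 1, S = E(K, T) = 14; 10 ⊕ 14 = 4.
P2: T = 2, S = E(K, T) = 13; 8 ⊕ 13 = 5.
P3: T = 3, S = E(K, T) = 12; 14 ⊕ 12 = 2.
P4: T = 4, S = E(K, T) = 11; 0 ⊕ 11 = 11.
P5: T = 5, S = E(K, T) = 10; 12 ⊕ 10 = 6.
P6: T = 6, S = E(K, T) = 9; 4 ⊕ 9 = 13.
Blocks that differ from the original plaintext: P2.

P1 = 4, P2 = 5, P3 = 2, P4 = 11, P5 = 6, P6 = 13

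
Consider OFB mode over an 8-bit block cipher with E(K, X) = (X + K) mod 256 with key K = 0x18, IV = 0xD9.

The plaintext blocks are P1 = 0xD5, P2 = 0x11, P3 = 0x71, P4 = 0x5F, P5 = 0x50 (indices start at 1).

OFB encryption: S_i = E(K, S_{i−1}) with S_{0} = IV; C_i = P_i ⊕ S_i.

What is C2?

C2 = 0x18

C1: S = E(K, 0xD9) = 0xF1; 0xD5 ⊕ 0xF1 = 0x24.
C2: S = E(K, 0xF1) = 0x09; 0x11 ⊕ 0x09 = 0x18.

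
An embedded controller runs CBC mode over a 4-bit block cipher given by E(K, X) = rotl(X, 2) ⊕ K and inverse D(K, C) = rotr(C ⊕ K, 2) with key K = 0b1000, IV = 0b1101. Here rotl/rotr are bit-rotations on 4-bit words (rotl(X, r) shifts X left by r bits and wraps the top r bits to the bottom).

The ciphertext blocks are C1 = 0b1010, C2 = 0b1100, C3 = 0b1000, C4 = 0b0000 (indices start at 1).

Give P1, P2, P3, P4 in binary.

P1 = 0b0101, P2 = 0b1011, P3 = 0b1100, P4 = 0b1010

CBC decryption: P_i = D(K, C_i) ⊕ C_{i−1}, with C_{0} = IV.
P1: D(K, 0b1010) = 0b1000; 0b1000 ⊕ 0b1101 = 0b0101.
P2: D(K, 0b1100) = 0b0001; 0b0001 ⊕ 0b1010 = 0b1011.
P3: D(K, 0b1000) = 0b0000; 0b0000 ⊕ 0b1100 = 0b1100.
P4: D(K, 0b0000) = 0b0010; 0b0010 ⊕ 0b1000 = 0b1010.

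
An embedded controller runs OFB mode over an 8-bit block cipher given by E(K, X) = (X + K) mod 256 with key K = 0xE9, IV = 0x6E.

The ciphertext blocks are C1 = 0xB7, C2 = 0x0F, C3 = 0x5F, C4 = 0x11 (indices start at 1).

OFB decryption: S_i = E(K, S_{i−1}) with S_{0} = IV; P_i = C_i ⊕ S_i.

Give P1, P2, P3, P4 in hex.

P1: S = E(K, 0x6E) = 0x57; 0xB7 ⊕ 0x57 = 0xE0.
P2: S = E(K, 0x57) = 0x40; 0x0F ⊕ 0x40 = 0x4F.
P3: S = E(K, 0x40) = 0x29; 0x5F ⊕ 0x29 = 0x76.
P4: S = E(K, 0x29) = 0x12; 0x11 ⊕ 0x12 = 0x03.

P1 = 0xE0, P2 = 0x4F, P3 = 0x76, P4 = 0x03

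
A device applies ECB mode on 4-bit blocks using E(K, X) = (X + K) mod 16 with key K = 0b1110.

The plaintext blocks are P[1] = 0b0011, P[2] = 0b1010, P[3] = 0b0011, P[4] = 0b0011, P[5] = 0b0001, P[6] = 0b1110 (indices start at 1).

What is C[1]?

C[1] = 0b0001

ECB encryption: C_i = E(K, P_i).
C[1]: E(K, 0b0011) = 0b0001.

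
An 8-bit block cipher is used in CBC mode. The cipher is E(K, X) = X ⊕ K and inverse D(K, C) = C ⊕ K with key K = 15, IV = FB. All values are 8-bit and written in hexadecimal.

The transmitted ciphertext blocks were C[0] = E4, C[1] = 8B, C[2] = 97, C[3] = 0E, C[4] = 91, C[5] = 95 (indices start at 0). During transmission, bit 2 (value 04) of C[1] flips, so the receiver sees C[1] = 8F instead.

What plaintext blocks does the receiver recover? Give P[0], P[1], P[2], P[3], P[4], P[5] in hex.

CBC decryption: P_i = D(K, C_i) ⊕ C_{i−1}, with C_{−1} = IV.
Only C[1] changed, to 8F. In CBC, a change in C_i garbles P_i and flips the same bit in P_{i+1}. Decrypting the received ciphertext:
P[0]: D(K, E4) = F1; F1 ⊕ FB = 0A.
P[1]: D(K, 8F) = 9A; 9A ⊕ E4 = 7E.
P[2]: D(K, 97) = 82; 82 ⊕ 8F = 0D.
P[3]: D(K, 0E) = 1B; 1B ⊕ 97 = 8C.
P[4]: D(K, 91) = 84; 84 ⊕ 0E = 8A.
P[5]: D(K, 95) = 80; 80 ⊕ 91 = 11.
Blocks that differ from the original plaintext: P[1], P[2].

P[0] = 0A, P[1] = 7E, P[2] = 0D, P[3] = 8C, P[4] = 8A, P[5] = 11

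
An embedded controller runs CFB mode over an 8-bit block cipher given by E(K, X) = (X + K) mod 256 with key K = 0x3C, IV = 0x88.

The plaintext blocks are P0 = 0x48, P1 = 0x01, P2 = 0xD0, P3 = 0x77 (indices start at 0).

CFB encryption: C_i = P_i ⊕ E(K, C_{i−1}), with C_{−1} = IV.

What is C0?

C0 = 0x8C

C0: E(K, 0x88) = 0xC4; 0x48 ⊕ 0xC4 = 0x8C.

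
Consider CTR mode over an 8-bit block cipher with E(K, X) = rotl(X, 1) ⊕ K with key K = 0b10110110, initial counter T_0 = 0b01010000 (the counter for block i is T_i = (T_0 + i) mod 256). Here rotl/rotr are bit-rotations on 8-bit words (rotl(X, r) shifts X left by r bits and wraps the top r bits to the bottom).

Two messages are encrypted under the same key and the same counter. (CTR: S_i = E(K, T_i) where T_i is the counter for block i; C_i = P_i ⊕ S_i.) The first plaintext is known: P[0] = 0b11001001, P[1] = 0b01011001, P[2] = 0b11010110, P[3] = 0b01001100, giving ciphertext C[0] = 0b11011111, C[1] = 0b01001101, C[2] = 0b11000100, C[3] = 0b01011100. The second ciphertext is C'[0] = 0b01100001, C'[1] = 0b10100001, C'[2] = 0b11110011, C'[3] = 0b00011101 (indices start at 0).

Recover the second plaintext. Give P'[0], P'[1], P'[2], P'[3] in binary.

P'[0] = 0b01110111, P'[1] = 0b10110101, P'[2] = 0b11100001, P'[3] = 0b00001101

In CTR with a reused counter, both messages share the same keystream S_i, so C_i ⊕ C'_i = P_i ⊕ P'_i and thus P'_i = P_i ⊕ C_i ⊕ C'_i.
P'[0]: 0b11001001 ⊕ 0b11011111 ⊕ 0b01100001 = 0b01110111.
P'[1]: 0b01011001 ⊕ 0b01001101 ⊕ 0b10100001 = 0b10110101.
P'[2]: 0b11010110 ⊕ 0b11000100 ⊕ 0b11110011 = 0b11100001.
P'[3]: 0b01001100 ⊕ 0b01011100 ⊕ 0b00011101 = 0b00001101.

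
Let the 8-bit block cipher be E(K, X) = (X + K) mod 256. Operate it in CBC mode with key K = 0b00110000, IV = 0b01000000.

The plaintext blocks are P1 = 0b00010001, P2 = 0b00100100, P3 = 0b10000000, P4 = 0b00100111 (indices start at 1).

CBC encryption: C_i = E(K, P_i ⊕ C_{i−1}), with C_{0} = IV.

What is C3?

C3 = 0b10000101

C1: P1 ⊕ 0b01000000 = 0b01010001; E(K, 0b01010001) = 0b10000001.
C2: P2 ⊕ 0b10000001 = 0b10100101; E(K, 0b10100101) = 0b11010101.
C3: P3 ⊕ 0b11010101 = 0b01010101; E(K, 0b01010101) = 0b10000101.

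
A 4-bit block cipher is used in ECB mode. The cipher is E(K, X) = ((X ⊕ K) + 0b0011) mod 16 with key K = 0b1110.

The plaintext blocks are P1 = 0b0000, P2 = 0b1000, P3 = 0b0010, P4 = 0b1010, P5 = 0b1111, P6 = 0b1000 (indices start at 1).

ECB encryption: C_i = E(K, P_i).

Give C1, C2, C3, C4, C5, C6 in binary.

C1: E(K, 0b0000) = 0b0001.
C2: E(K, 0b1000) = 0b1001.
C3: E(K, 0b0010) = 0b1111.
C4: E(K, 0b1010) = 0b0111.
C5: E(K, 0b1111) = 0b0100.
C6: E(K, 0b1000) = 0b1001.

C1 = 0b0001, C2 = 0b1001, C3 = 0b1111, C4 = 0b0111, C5 = 0b0100, C6 = 0b1001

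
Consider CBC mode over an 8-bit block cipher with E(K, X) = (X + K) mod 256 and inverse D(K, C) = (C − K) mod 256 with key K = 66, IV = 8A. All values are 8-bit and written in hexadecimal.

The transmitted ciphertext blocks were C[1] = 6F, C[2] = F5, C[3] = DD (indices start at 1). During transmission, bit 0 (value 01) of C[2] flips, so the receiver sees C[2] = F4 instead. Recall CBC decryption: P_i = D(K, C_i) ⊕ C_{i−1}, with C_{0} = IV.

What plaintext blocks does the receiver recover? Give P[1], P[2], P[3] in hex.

Only C[2] changed, to F4. In CBC, a change in C_i garbles P_i and flips the same bit in P_{i+1}. Decrypting the received ciphertext:
P[1]: D(K, 6F) = 09; 09 ⊕ 8A = 83.
P[2]: D(K, F4) = 8E; 8E ⊕ 6F = E1.
P[3]: D(K, DD) = 77; 77 ⊕ F4 = 83.
Blocks that differ from the original plaintext: P[2], P[3].

P[1] = 83, P[2] = E1, P[3] = 83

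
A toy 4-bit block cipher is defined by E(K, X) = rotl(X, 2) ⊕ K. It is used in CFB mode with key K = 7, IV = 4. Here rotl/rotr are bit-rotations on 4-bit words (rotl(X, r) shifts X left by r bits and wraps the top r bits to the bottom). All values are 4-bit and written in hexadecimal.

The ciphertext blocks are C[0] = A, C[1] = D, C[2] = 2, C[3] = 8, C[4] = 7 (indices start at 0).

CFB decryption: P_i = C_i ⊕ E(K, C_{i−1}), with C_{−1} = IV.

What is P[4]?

P[4] = 2

P[4]: E(K, 8) = 5; 7 ⊕ 5 = 2.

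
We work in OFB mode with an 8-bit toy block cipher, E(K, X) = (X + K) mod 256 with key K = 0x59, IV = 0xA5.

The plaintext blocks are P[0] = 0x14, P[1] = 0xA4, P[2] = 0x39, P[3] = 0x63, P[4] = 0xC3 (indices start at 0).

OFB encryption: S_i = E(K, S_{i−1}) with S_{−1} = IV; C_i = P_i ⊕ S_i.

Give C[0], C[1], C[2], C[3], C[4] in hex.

C[0]: S = E(K, 0xA5) = 0xFE; 0x14 ⊕ 0xFE = 0xEA.
C[1]: S = E(K, 0xFE) = 0x57; 0xA4 ⊕ 0x57 = 0xF3.
C[2]: S = E(K, 0x57) = 0xB0; 0x39 ⊕ 0xB0 = 0x89.
C[3]: S = E(K, 0xB0) = 0x09; 0x63 ⊕ 0x09 = 0x6A.
C[4]: S = E(K, 0x09) = 0x62; 0xC3 ⊕ 0x62 = 0xA1.

C[0] = 0xEA, C[1] = 0xF3, C[2] = 0x89, C[3] = 0x6A, C[4] = 0xA1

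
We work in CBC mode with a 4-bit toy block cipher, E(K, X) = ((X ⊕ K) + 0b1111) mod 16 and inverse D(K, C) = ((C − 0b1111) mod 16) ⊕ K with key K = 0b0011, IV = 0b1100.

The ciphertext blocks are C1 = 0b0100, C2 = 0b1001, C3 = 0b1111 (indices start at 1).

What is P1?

P1 = 0b1010

CBC decryption: P_i = D(K, C_i) ⊕ C_{i−1}, with C_{0} = IV.
P1: D(K, 0b0100) = 0b0110; 0b0110 ⊕ 0b1100 = 0b1010.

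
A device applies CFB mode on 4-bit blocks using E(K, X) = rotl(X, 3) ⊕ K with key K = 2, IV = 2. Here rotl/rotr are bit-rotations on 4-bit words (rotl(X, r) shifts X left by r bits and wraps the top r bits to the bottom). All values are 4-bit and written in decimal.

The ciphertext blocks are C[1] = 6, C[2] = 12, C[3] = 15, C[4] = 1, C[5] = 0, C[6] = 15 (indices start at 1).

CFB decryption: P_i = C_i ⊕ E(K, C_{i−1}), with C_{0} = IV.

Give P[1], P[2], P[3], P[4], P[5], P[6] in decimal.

P[1]: E(K, 2) = 3; 6 ⊕ 3 = 5.
P[2]: E(K, 6) = 1; 12 ⊕ 1 = 13.
P[3]: E(K, 12) = 4; 15 ⊕ 4 = 11.
P[4]: E(K, 15) = 13; 1 ⊕ 13 = 12.
P[5]: E(K, 1) = 10; 0 ⊕ 10 = 10.
P[6]: E(K, 0) = 2; 15 ⊕ 2 = 13.

P[1] = 5, P[2] = 13, P[3] = 11, P[4] = 12, P[5] = 10, P[6] = 13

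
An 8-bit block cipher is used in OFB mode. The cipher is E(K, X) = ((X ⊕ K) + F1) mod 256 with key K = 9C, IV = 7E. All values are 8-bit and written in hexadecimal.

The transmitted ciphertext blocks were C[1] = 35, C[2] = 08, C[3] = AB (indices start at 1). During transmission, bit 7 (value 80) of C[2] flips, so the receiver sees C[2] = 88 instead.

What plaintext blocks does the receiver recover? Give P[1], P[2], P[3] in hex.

P[1] = E6, P[2] = C8, P[3] = 66

OFB decryption: S_i = E(K, S_{i−1}) with S_{0} = IV; P_i = C_i ⊕ S_i.
Only C[2] changed, to 88. In OFB, a change in C_i flips the same bit in P_i only; the keystream is unaffected. Decrypting the received ciphertext:
P[1]: S = E(K, 7E) = D3; 35 ⊕ D3 = E6.
P[2]: S = E(K, D3) = 40; 88 ⊕ 40 = C8.
P[3]: S = E(K, 40) = CD; AB ⊕ CD = 66.
Blocks that differ from the original plaintext: P[2].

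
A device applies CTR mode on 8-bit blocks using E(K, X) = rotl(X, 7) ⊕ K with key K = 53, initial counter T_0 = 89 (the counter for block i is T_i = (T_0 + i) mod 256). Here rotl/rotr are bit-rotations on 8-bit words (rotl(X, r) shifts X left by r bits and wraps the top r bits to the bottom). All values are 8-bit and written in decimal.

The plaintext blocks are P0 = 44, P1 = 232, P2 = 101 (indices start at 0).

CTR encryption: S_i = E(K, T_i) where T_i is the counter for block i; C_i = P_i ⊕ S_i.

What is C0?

C0 = 181

C0: T = 89, S = E(K, T) = 153; 44 ⊕ 153 = 181.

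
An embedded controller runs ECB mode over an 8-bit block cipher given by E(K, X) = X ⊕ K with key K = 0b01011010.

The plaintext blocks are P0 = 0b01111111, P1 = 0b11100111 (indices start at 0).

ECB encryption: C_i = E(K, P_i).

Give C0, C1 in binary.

C0 = 0b00100101, C1 = 0b10111101

C0: E(K, 0b01111111) = 0b00100101.
C1: E(K, 0b11100111) = 0b10111101.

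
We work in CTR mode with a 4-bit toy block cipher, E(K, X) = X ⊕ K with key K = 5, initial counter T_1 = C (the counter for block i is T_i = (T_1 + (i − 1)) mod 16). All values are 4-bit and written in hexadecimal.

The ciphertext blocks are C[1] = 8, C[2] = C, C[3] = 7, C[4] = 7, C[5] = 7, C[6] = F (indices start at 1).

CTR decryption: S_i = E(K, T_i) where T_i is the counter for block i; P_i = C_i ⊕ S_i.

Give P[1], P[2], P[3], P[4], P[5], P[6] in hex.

P[1] = 1, P[2] = 4, P[3] = C, P[4] = D, P[5] = 2, P[6] = B

P[1]: T = C, S = E(K, T) = 9; 8 ⊕ 9 = 1.
P[2]: T = D, S = E(K, T) = 8; C ⊕ 8 = 4.
P[3]: T = E, S = E(K, T) = B; 7 ⊕ B = C.
P[4]: T = F, S = E(K, T) = A; 7 ⊕ A = D.
P[5]: T = 0, S = E(K, T) = 5; 7 ⊕ 5 = 2.
P[6]: T = 1, S = E(K, T) = 4; F ⊕ 4 = B.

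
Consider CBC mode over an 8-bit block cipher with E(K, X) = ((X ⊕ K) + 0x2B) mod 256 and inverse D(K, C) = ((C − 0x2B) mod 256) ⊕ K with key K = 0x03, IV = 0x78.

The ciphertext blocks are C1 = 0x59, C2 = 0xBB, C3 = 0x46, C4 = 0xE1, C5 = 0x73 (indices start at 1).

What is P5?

P5 = 0xAA

CBC decryption: P_i = D(K, C_i) ⊕ C_{i−1}, with C_{0} = IV.
P5: D(K, 0x73) = 0x4B; 0x4B ⊕ 0xE1 = 0xAA.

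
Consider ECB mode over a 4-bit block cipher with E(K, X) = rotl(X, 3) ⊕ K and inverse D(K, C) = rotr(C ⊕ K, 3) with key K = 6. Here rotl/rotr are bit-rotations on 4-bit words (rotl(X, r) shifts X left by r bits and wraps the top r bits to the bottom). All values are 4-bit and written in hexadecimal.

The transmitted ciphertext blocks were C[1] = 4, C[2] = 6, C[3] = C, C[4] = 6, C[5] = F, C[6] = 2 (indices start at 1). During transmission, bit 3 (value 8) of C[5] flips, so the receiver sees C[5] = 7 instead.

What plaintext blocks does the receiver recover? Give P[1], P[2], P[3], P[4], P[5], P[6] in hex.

P[1] = 4, P[2] = 0, P[3] = 5, P[4] = 0, P[5] = 2, P[6] = 8

ECB decryption: P_i = D(K, C_i).
Only C[5] changed, to 7. In ECB, a change in C_i affects only P_i. Decrypting the received ciphertext:
P[1]: D(K, 4) = 4.
P[2]: D(K, 6) = 0.
P[3]: D(K, C) = 5.
P[4]: D(K, 6) = 0.
P[5]: D(K, 7) = 2.
P[6]: D(K, 2) = 8.
Blocks that differ from the original plaintext: P[5].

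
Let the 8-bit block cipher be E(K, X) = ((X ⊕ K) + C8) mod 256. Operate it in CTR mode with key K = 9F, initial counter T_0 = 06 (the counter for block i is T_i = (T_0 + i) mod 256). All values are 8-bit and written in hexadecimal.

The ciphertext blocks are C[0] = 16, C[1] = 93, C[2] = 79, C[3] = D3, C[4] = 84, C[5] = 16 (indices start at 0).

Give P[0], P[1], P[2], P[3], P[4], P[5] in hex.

CTR decryption: S_i = E(K, T_i) where T_i is the counter for block i; P_i = C_i ⊕ S_i.
P[0]: T = 06, S = E(K, T) = 61; 16 ⊕ 61 = 77.
P[1]: T = 07, S = E(K, T) = 60; 93 ⊕ 60 = F3.
P[2]: T = 08, S = E(K, T) = 5F; 79 ⊕ 5F = 26.
P[3]: T = 09, S = E(K, T) = 5E; D3 ⊕ 5E = 8D.
P[4]: T = 0A, S = E(K, T) = 5D; 84 ⊕ 5D = D9.
P[5]: T = 0B, S = E(K, T) = 5C; 16 ⊕ 5C = 4A.

P[0] = 77, P[1] = F3, P[2] = 26, P[3] = 8D, P[4] = D9, P[5] = 4A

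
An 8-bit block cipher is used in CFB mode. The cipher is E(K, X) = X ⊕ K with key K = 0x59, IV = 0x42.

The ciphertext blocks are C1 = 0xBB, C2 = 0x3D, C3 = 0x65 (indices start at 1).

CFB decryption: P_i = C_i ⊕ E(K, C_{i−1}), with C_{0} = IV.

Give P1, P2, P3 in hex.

P1: E(K, 0x42) = 0x1B; 0xBB ⊕ 0x1B = 0xA0.
P2: E(K, 0xBB) = 0xE2; 0x3D ⊕ 0xE2 = 0xDF.
P3: E(K, 0x3D) = 0x64; 0x65 ⊕ 0x64 = 0x01.

P1 = 0xA0, P2 = 0xDF, P3 = 0x01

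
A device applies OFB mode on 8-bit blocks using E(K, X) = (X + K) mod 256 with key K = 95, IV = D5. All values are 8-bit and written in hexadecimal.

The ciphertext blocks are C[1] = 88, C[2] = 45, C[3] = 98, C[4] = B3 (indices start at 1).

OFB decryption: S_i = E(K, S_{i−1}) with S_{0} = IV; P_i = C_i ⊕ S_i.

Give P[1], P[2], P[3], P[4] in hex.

P[1]: S = E(K, D5) = 6A; 88 ⊕ 6A = E2.
P[2]: S = E(K, 6A) = FF; 45 ⊕ FF = BA.
P[3]: S = E(K, FF) = 94; 98 ⊕ 94 = 0C.
P[4]: S = E(K, 94) = 29; B3 ⊕ 29 = 9A.

P[1] = E2, P[2] = BA, P[3] = 0C, P[4] = 9A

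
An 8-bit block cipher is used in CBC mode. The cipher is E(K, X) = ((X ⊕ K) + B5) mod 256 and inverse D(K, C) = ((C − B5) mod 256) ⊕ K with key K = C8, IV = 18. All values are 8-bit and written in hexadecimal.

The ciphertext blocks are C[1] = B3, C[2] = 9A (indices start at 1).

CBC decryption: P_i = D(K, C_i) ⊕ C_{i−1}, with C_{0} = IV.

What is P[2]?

P[2] = 9E

P[2]: D(K, 9A) = 2D; 2D ⊕ B3 = 9E.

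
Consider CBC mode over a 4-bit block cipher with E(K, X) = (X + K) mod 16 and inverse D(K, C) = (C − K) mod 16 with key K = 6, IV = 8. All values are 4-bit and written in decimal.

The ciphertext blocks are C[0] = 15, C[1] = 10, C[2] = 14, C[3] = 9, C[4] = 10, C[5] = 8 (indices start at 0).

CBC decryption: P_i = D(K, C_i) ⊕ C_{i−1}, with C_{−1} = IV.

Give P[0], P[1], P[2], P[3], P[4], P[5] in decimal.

P[0]: D(K, 15) = 9; 9 ⊕ 8 = 1.
P[1]: D(K, 10) = 4; 4 ⊕ 15 = 11.
P[2]: D(K, 14) = 8; 8 ⊕ 10 = 2.
P[3]: D(K, 9) = 3; 3 ⊕ 14 = 13.
P[4]: D(K, 10) = 4; 4 ⊕ 9 = 13.
P[5]: D(K, 8) = 2; 2 ⊕ 10 = 8.

P[0] = 1, P[1] = 11, P[2] = 2, P[3] = 13, P[4] = 13, P[5] = 8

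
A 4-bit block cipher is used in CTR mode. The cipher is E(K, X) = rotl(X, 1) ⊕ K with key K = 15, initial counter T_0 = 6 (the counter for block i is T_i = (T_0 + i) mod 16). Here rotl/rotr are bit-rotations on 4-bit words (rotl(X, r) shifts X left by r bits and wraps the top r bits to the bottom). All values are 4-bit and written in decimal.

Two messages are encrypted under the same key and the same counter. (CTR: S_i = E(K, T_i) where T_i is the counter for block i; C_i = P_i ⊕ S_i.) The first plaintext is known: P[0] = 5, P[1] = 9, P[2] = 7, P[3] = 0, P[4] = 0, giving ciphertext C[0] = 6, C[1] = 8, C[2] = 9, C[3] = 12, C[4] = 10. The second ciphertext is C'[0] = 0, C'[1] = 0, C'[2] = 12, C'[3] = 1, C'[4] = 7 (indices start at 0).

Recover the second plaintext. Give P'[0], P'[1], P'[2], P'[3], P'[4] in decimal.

In CTR with a reused counter, both messages share the same keystream S_i, so C_i ⊕ C'_i = P_i ⊕ P'_i and thus P'_i = P_i ⊕ C_i ⊕ C'_i.
P'[0]: 5 ⊕ 6 ⊕ 0 = 3.
P'[1]: 9 ⊕ 8 ⊕ 0 = 1.
P'[2]: 7 ⊕ 9 ⊕ 12 = 2.
P'[3]: 0 ⊕ 12 ⊕ 1 = 13.
P'[4]: 0 ⊕ 10 ⊕ 7 = 13.

P'[0] = 3, P'[1] = 1, P'[2] = 2, P'[3] = 13, P'[4] = 13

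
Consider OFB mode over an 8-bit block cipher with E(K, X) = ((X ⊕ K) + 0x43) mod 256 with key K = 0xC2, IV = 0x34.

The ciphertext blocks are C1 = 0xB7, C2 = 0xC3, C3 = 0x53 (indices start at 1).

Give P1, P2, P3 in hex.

OFB decryption: S_i = E(K, S_{i−1}) with S_{0} = IV; P_i = C_i ⊕ S_i.
P1: S = E(K, 0x34) = 0x39; 0xB7 ⊕ 0x39 = 0x8E.
P2: S = E(K, 0x39) = 0x3E; 0xC3 ⊕ 0x3E = 0xFD.
P3: S = E(K, 0x3E) = 0x3F; 0x53 ⊕ 0x3F = 0x6C.

P1 = 0x8E, P2 = 0xFD, P3 = 0x6C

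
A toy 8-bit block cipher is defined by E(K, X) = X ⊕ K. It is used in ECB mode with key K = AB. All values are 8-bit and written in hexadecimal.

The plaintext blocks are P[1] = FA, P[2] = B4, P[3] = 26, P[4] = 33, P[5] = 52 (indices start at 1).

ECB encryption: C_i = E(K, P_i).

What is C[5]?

C[5] = F9

C[5]: E(K, 52) = F9.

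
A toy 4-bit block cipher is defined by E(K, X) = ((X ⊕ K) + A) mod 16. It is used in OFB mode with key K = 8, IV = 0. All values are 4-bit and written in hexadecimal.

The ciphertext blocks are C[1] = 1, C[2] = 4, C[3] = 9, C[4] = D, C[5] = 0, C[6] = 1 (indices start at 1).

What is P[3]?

OFB decryption: S_i = E(K, S_{i−1}) with S_{0} = IV; P_i = C_i ⊕ S_i.
P[1]: S = E(K, 0) = 2; 1 ⊕ 2 = 3.
P[2]: S = E(K, 2) = 4; 4 ⊕ 4 = 0.
P[3]: S = E(K, 4) = 6; 9 ⊕ 6 = F.

P[3] = F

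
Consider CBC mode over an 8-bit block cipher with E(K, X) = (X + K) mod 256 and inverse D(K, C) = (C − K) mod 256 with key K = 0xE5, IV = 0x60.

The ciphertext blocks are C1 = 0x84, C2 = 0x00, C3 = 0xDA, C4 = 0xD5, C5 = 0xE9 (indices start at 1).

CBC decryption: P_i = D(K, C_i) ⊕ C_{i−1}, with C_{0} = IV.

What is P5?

P5: D(K, 0xE9) = 0x04; 0x04 ⊕ 0xD5 = 0xD1.

P5 = 0xD1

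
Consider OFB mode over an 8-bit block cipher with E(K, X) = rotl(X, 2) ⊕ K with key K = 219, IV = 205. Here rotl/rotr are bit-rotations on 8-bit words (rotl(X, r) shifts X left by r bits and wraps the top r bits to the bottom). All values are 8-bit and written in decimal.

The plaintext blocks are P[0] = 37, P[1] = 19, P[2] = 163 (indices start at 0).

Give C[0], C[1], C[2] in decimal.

C[0] = 201, C[1] = 123, C[2] = 217

OFB encryption: S_i = E(K, S_{i−1}) with S_{−1} = IV; C_i = P_i ⊕ S_i.
C[0]: S = E(K, 205) = 236; 37 ⊕ 236 = 201.
C[1]: S = E(K, 236) = 104; 19 ⊕ 104 = 123.
C[2]: S = E(K, 104) = 122; 163 ⊕ 122 = 217.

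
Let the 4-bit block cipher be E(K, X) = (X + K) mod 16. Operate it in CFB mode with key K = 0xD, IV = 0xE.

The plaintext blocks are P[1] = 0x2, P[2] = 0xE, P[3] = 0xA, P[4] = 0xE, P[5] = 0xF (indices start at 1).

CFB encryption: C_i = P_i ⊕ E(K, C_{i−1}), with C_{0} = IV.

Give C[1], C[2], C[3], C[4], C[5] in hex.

C[1] = 0x9, C[2] = 0x8, C[3] = 0xF, C[4] = 0x2, C[5] = 0x0

C[1]: E(K, 0xE) = 0xB; 0x2 ⊕ 0xB = 0x9.
C[2]: E(K, 0x9) = 0x6; 0xE ⊕ 0x6 = 0x8.
C[3]: E(K, 0x8) = 0x5; 0xA ⊕ 0x5 = 0xF.
C[4]: E(K, 0xF) = 0xC; 0xE ⊕ 0xC = 0x2.
C[5]: E(K, 0x2) = 0xF; 0xF ⊕ 0xF = 0x0.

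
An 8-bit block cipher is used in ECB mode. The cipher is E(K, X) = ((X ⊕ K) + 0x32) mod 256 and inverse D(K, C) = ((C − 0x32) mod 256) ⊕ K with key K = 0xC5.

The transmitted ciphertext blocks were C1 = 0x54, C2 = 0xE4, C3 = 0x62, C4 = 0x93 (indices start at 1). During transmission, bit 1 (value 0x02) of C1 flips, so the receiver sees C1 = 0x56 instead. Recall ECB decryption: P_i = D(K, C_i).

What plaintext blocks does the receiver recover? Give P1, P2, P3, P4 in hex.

P1 = 0xE1, P2 = 0x77, P3 = 0xF5, P4 = 0xA4

Only C1 changed, to 0x56. In ECB, a change in C_i affects only P_i. Decrypting the received ciphertext:
P1: D(K, 0x56) = 0xE1.
P2: D(K, 0xE4) = 0x77.
P3: D(K, 0x62) = 0xF5.
P4: D(K, 0x93) = 0xA4.
Blocks that differ from the original plaintext: P1.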